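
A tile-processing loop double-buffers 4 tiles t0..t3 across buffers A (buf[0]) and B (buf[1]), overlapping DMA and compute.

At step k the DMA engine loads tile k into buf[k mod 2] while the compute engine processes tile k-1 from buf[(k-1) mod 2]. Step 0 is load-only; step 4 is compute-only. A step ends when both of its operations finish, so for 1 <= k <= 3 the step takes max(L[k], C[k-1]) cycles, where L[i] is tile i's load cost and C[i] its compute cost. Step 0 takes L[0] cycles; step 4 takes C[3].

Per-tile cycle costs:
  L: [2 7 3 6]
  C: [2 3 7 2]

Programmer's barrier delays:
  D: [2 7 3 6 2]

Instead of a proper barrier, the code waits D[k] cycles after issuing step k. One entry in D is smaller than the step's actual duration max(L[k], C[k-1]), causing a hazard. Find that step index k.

k=0 barrier L[0]=2→2c, D[0]=2 ok
k=1 barrier max(L[1]=7,C[0]=2)→7c, D[1]=7 ok
k=2 barrier max(L[2]=3,C[1]=3)→3c, D[2]=3 ok
k=3 barrier max(L[3]=6,C[2]=7)→7c, D[3]=6 SHORT
k=4 barrier C[3]=2→2c, D[4]=2 ok

hazard at step 3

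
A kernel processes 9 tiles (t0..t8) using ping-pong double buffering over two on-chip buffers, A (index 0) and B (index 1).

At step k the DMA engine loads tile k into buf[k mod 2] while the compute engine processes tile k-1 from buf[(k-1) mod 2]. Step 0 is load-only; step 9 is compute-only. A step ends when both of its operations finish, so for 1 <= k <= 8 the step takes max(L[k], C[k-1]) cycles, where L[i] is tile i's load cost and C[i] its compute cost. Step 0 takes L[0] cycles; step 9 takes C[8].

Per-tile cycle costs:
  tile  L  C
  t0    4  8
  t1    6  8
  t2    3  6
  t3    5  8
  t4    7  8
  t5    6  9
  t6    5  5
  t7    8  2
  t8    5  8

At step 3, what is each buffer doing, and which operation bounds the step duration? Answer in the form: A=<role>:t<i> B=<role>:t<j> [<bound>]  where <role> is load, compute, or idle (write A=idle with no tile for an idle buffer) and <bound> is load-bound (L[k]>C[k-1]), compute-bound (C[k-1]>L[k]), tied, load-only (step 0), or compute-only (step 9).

[0] DMA t0→A (4c) ∥ CU idle ⇒ 4c, clock 4
[1] DMA t1→B (6c) ∥ CU A:t0 (8c) ⇒ 8c, clock 12
[2] DMA t2→A (3c) ∥ CU B:t1 (8c) ⇒ 8c, clock 20
[3] DMA t3→B (5c) ∥ CU A:t2 (6c) ⇒ 6c, clock 26
[4] DMA t4→A (7c) ∥ CU B:t3 (8c) ⇒ 8c, clock 34
[5] DMA t5→B (6c) ∥ CU A:t4 (8c) ⇒ 8c, clock 42
[6] DMA t6→A (5c) ∥ CU B:t5 (9c) ⇒ 9c, clock 51
[7] DMA t7→B (8c) ∥ CU A:t6 (5c) ⇒ 8c, clock 59
[8] DMA t8→A (5c) ∥ CU B:t7 (2c) ⇒ 5c, clock 64
[9] DMA idle ∥ CU A:t8 (8c) ⇒ 8c, clock 72

step 3: A=compute:t2 B=load:t3 [compute-bound]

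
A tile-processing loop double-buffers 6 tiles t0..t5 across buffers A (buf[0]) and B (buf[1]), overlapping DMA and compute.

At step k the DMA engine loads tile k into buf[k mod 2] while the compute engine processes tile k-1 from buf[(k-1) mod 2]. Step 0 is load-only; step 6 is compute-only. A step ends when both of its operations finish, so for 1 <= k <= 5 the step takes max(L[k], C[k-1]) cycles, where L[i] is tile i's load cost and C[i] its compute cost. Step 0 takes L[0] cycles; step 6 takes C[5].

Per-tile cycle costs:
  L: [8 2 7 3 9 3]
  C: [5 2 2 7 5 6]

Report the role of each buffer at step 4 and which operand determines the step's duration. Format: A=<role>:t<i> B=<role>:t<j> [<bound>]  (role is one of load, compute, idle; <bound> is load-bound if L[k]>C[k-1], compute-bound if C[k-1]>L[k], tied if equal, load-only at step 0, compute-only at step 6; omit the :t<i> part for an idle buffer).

step 4: A=load:t4 B=compute:t3 [load-bound]

step 0: L[0]=8 → dur=8, Σ=8 | A=load:t0 B=idle [load-only]
step 1: L[1]=2 C[0]=5 → dur=5, Σ=13 | A=compute:t0 B=load:t1 [compute-bound]
step 2: L[2]=7 C[1]=2 → dur=7, Σ=20 | A=load:t2 B=compute:t1 [load-bound]
step 3: L[3]=3 C[2]=2 → dur=3, Σ=23 | A=compute:t2 B=load:t3 [load-bound]
step 4: L[4]=9 C[3]=7 → dur=9, Σ=32 | A=load:t4 B=compute:t3 [load-bound]
step 5: L[5]=3 C[4]=5 → dur=5, Σ=37 | A=compute:t4 B=load:t5 [compute-bound]
step 6: C[5]=6 → dur=6, Σ=43 | A=idle B=compute:t5 [compute-only]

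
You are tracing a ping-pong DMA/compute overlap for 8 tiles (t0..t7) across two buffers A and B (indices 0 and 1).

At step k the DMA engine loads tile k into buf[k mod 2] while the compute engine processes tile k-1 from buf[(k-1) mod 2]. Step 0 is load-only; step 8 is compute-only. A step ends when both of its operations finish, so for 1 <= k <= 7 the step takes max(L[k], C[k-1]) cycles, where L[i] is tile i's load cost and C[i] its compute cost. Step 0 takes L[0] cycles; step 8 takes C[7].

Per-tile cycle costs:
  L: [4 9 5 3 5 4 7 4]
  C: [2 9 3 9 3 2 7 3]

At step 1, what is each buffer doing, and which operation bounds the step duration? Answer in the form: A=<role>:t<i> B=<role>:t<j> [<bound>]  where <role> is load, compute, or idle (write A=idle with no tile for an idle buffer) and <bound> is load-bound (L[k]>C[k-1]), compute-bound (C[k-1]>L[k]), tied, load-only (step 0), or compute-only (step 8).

[0] DMA t0→A (4c) ∥ CU idle ⇒ 4c, clock 4
[1] DMA t1→B (9c) ∥ CU A:t0 (2c) ⇒ 9c, clock 13
[2] DMA t2→A (5c) ∥ CU B:t1 (9c) ⇒ 9c, clock 22
[3] DMA t3→B (3c) ∥ CU A:t2 (3c) ⇒ 3c, clock 25
[4] DMA t4→A (5c) ∥ CU B:t3 (9c) ⇒ 9c, clock 34
[5] DMA t5→B (4c) ∥ CU A:t4 (3c) ⇒ 4c, clock 38
[6] DMA t6→A (7c) ∥ CU B:t5 (2c) ⇒ 7c, clock 45
[7] DMA t7→B (4c) ∥ CU A:t6 (7c) ⇒ 7c, clock 52
[8] DMA idle ∥ CU B:t7 (3c) ⇒ 3c, clock 55

step 1: A=compute:t0 B=load:t1 [load-bound]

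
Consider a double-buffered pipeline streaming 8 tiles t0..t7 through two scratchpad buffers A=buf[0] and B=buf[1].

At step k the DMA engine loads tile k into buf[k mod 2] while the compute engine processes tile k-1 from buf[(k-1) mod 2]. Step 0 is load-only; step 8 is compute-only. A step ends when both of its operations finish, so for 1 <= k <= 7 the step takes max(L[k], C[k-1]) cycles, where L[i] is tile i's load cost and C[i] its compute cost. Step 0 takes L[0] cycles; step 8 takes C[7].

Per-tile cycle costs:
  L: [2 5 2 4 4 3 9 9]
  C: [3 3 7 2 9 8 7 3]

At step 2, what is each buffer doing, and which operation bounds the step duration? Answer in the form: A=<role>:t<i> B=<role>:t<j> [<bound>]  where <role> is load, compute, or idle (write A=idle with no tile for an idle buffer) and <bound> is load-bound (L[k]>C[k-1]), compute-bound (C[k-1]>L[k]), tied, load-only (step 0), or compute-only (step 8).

  0. 2=2c; end=2; A:t0 B:-
  1. max(5,3)=5c; end=7; A:t0 B:t1
  2. max(2,3)=3c; end=10; A:t2 B:t1
  3. max(4,7)=7c; end=17; A:t2 B:t3
  4. max(4,2)=4c; end=21; A:t4 B:t3
  5. max(3,9)=9c; end=30; A:t4 B:t5
  6. max(9,8)=9c; end=39; A:t6 B:t5
  7. max(9,7)=9c; end=48; A:t6 B:t7
  8. 3=3c; end=51; A:t6 B:t7

step 2: A=load:t2 B=compute:t1 [compute-bound]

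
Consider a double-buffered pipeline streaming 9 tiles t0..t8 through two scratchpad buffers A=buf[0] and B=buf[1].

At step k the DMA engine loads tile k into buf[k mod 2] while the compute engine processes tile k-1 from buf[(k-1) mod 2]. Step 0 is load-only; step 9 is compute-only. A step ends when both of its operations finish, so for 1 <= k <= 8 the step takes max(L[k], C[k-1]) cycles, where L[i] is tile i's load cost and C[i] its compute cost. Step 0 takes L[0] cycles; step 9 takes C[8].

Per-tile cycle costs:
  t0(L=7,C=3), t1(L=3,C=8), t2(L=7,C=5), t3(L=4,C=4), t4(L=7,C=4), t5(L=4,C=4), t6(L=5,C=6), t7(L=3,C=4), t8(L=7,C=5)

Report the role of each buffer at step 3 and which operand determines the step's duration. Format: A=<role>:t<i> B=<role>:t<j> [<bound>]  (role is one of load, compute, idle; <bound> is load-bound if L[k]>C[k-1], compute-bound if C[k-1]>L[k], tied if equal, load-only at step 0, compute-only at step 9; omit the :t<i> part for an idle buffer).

[0] DMA t0→A (7c) ∥ CU idle ⇒ 7c, clock 7
[1] DMA t1→B (3c) ∥ CU A:t0 (3c) ⇒ 3c, clock 10
[2] DMA t2→A (7c) ∥ CU B:t1 (8c) ⇒ 8c, clock 18
[3] DMA t3→B (4c) ∥ CU A:t2 (5c) ⇒ 5c, clock 23
[4] DMA t4→A (7c) ∥ CU B:t3 (4c) ⇒ 7c, clock 30
[5] DMA t5→B (4c) ∥ CU A:t4 (4c) ⇒ 4c, clock 34
[6] DMA t6→A (5c) ∥ CU B:t5 (4c) ⇒ 5c, clock 39
[7] DMA t7→B (3c) ∥ CU A:t6 (6c) ⇒ 6c, clock 45
[8] DMA t8→A (7c) ∥ CU B:t7 (4c) ⇒ 7c, clock 52
[9] DMA idle ∥ CU A:t8 (5c) ⇒ 5c, clock 57

step 3: A=compute:t2 B=load:t3 [compute-bound]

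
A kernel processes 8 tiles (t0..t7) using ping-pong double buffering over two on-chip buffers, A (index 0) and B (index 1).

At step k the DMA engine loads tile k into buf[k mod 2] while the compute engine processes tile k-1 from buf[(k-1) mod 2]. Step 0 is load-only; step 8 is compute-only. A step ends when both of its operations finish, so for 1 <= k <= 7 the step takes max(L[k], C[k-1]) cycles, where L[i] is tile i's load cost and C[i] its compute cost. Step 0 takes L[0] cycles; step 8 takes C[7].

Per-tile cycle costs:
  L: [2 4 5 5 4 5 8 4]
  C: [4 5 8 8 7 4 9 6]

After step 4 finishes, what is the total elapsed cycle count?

end_cycle[4] = 27

k=0 load=t0/2c comp=- wait=2 total=2
k=1 load=t1/4c comp=t0/4c wait=4 total=6
k=2 load=t2/5c comp=t1/5c wait=5 total=11
k=3 load=t3/5c comp=t2/8c wait=8 total=19
k=4 load=t4/4c comp=t3/8c wait=8 total=27
k=5 load=t5/5c comp=t4/7c wait=7 total=34
k=6 load=t6/8c comp=t5/4c wait=8 total=42
k=7 load=t7/4c comp=t6/9c wait=9 total=51
k=8 load=- comp=t7/6c wait=6 total=57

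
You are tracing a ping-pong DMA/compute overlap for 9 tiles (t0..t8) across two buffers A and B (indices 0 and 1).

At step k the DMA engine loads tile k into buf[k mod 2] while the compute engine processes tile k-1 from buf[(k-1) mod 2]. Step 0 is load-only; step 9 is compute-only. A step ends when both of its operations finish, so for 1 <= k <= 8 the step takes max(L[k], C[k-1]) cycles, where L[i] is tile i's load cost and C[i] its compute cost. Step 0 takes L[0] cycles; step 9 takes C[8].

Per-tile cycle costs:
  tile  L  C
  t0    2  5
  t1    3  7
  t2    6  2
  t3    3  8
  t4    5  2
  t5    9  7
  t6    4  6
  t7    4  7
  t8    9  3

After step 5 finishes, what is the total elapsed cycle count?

end_cycle[5] = 34

  0. 2=2c; end=2; A:t0 B:-
  1. max(3,5)=5c; end=7; A:t0 B:t1
  2. max(6,7)=7c; end=14; A:t2 B:t1
  3. max(3,2)=3c; end=17; A:t2 B:t3
  4. max(5,8)=8c; end=25; A:t4 B:t3
  5. max(9,2)=9c; end=34; A:t4 B:t5
  6. max(4,7)=7c; end=41; A:t6 B:t5
  7. max(4,6)=6c; end=47; A:t6 B:t7
  8. max(9,7)=9c; end=56; A:t8 B:t7
  9. 3=3c; end=59; A:t8 B:t7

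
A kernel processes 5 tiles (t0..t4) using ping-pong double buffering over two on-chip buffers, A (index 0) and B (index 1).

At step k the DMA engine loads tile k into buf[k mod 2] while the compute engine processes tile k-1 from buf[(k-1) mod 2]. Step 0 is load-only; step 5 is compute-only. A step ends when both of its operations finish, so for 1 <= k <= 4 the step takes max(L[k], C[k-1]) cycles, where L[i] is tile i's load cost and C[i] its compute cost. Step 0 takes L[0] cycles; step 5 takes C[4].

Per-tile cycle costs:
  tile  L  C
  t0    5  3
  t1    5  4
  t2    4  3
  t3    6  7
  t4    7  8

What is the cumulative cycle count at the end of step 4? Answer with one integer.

[0] DMA t0→A (5c) ∥ CU idle ⇒ 5c, clock 5
[1] DMA t1→B (5c) ∥ CU A:t0 (3c) ⇒ 5c, clock 10
[2] DMA t2→A (4c) ∥ CU B:t1 (4c) ⇒ 4c, clock 14
[3] DMA t3→B (6c) ∥ CU A:t2 (3c) ⇒ 6c, clock 20
[4] DMA t4→A (7c) ∥ CU B:t3 (7c) ⇒ 7c, clock 27
[5] DMA idle ∥ CU A:t4 (8c) ⇒ 8c, clock 35

end_cycle[4] = 27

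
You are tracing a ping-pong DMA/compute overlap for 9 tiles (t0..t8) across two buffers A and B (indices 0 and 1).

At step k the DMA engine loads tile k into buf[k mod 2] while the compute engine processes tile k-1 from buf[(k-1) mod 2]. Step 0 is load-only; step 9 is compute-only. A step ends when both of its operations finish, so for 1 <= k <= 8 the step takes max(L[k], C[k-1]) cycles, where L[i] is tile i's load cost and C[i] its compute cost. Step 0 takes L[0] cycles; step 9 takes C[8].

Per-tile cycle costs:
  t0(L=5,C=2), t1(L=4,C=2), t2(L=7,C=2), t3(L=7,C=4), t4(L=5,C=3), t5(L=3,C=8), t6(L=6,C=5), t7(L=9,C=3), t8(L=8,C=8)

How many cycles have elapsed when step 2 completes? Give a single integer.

k=0 load=t0/5c comp=- wait=5 total=5
k=1 load=t1/4c comp=t0/2c wait=4 total=9
k=2 load=t2/7c comp=t1/2c wait=7 total=16
k=3 load=t3/7c comp=t2/2c wait=7 total=23
k=4 load=t4/5c comp=t3/4c wait=5 total=28
k=5 load=t5/3c comp=t4/3c wait=3 total=31
k=6 load=t6/6c comp=t5/8c wait=8 total=39
k=7 load=t7/9c comp=t6/5c wait=9 total=48
k=8 load=t8/8c comp=t7/3c wait=8 total=56
k=9 load=- comp=t8/8c wait=8 total=64

end_cycle[2] = 16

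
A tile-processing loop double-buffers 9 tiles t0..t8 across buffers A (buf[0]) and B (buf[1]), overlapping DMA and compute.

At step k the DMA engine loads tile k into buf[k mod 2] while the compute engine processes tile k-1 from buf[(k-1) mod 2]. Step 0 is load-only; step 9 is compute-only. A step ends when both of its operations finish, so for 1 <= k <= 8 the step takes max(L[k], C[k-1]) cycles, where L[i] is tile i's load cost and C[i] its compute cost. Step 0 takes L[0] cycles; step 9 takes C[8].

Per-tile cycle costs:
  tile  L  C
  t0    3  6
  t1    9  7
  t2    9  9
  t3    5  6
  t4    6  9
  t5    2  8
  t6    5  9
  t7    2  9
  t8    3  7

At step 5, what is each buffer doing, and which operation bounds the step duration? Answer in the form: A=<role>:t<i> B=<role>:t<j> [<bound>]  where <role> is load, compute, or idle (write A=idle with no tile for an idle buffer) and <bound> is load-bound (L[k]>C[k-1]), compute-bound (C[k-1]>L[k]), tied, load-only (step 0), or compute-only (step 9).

step 5: A=compute:t4 B=load:t5 [compute-bound]

step 0: L[0]=3 → dur=3, Σ=3 | A=load:t0 B=idle [load-only]
step 1: L[1]=9 C[0]=6 → dur=9, Σ=12 | A=compute:t0 B=load:t1 [load-bound]
step 2: L[2]=9 C[1]=7 → dur=9, Σ=21 | A=load:t2 B=compute:t1 [load-bound]
step 3: L[3]=5 C[2]=9 → dur=9, Σ=30 | A=compute:t2 B=load:t3 [compute-bound]
step 4: L[4]=6 C[3]=6 → dur=6, Σ=36 | A=load:t4 B=compute:t3 [tied]
step 5: L[5]=2 C[4]=9 → dur=9, Σ=45 | A=compute:t4 B=load:t5 [compute-bound]
step 6: L[6]=5 C[5]=8 → dur=8, Σ=53 | A=load:t6 B=compute:t5 [compute-bound]
step 7: L[7]=2 C[6]=9 → dur=9, Σ=62 | A=compute:t6 B=load:t7 [compute-bound]
step 8: L[8]=3 C[7]=9 → dur=9, Σ=71 | A=load:t8 B=compute:t7 [compute-bound]
step 9: C[8]=7 → dur=7, Σ=78 | A=compute:t8 B=idle [compute-only]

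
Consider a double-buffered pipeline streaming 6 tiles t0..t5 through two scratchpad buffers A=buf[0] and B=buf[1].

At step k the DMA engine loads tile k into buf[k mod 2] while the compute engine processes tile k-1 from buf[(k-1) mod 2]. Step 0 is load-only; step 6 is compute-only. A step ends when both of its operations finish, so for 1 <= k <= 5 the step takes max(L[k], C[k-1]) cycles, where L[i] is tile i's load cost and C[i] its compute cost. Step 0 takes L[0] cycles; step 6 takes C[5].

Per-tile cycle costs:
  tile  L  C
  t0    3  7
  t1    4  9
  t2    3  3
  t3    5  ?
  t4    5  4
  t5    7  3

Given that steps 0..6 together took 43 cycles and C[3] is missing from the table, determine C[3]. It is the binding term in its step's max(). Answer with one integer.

step 0: dur = L[0]=3 = 3
step 1: dur = max(L[1]=4, C[0]=7) = 7
step 2: dur = max(L[2]=3, C[1]=9) = 9
step 3: dur = max(L[3]=5, C[2]=3) = 5
step 4: dur = max(L[4]=5, C[3]=?) = C[3]  (unknown; binding)
step 5: dur = max(L[5]=7, C[4]=4) = 7
step 6: dur = C[5]=3 = 3
sum of known step durations = 34
dur[4] = total - known = 43 - 34 = 9
C[3] is the binding max in step 4, so C[3] = dur[4] = 9

C[3] = 9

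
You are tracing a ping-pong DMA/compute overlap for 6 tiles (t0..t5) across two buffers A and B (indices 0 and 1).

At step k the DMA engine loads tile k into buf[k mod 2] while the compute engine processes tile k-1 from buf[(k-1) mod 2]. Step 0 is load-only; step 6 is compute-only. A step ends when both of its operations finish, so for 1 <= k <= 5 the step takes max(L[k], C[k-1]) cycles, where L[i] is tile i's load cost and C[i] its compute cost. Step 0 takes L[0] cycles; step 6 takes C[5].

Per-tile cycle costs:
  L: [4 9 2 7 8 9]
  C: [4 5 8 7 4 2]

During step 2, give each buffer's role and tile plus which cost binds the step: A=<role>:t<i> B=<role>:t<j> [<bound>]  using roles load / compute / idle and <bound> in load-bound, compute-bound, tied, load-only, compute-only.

[0] DMA t0→A (4c) ∥ CU idle ⇒ 4c, clock 4
[1] DMA t1→B (9c) ∥ CU A:t0 (4c) ⇒ 9c, clock 13
[2] DMA t2→A (2c) ∥ CU B:t1 (5c) ⇒ 5c, clock 18
[3] DMA t3→B (7c) ∥ CU A:t2 (8c) ⇒ 8c, clock 26
[4] DMA t4→A (8c) ∥ CU B:t3 (7c) ⇒ 8c, clock 34
[5] DMA t5→B (9c) ∥ CU A:t4 (4c) ⇒ 9c, clock 43
[6] DMA idle ∥ CU B:t5 (2c) ⇒ 2c, clock 45

step 2: A=load:t2 B=compute:t1 [compute-bound]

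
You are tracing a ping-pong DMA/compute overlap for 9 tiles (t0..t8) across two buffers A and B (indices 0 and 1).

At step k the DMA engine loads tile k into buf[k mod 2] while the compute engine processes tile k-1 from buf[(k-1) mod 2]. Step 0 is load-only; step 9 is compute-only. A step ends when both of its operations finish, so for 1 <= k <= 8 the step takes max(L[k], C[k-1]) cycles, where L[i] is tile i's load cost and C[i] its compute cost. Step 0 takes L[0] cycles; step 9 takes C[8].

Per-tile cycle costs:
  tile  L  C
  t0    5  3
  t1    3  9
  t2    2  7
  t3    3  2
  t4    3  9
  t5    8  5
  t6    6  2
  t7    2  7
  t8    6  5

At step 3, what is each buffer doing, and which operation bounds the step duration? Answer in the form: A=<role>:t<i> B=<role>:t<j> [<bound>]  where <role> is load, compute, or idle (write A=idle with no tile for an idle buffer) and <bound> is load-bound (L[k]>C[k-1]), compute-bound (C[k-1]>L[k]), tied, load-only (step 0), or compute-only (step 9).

k=0 load=t0/5c comp=- wait=5 total=5
k=1 load=t1/3c comp=t0/3c wait=3 total=8
k=2 load=t2/2c comp=t1/9c wait=9 total=17
k=3 load=t3/3c comp=t2/7c wait=7 total=24
k=4 load=t4/3c comp=t3/2c wait=3 total=27
k=5 load=t5/8c comp=t4/9c wait=9 total=36
k=6 load=t6/6c comp=t5/5c wait=6 total=42
k=7 load=t7/2c comp=t6/2c wait=2 total=44
k=8 load=t8/6c comp=t7/7c wait=7 total=51
k=9 load=- comp=t8/5c wait=5 total=56

step 3: A=compute:t2 B=load:t3 [compute-bound]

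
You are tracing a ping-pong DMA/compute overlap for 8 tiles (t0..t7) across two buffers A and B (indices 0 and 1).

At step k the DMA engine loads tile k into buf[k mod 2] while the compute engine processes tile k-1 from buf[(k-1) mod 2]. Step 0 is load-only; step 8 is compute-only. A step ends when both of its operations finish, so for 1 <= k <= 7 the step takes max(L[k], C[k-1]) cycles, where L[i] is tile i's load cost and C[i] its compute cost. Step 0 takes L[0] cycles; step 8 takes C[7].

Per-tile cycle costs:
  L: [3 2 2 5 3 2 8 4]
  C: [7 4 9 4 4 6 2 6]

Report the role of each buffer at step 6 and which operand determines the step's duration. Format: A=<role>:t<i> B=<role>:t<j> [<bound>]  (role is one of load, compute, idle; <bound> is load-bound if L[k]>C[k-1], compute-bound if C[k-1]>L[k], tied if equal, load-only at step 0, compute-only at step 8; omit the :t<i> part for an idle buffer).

step 6: A=load:t6 B=compute:t5 [load-bound]

k=0 load=t0/3c comp=- wait=3 total=3
k=1 load=t1/2c comp=t0/7c wait=7 total=10
k=2 load=t2/2c comp=t1/4c wait=4 total=14
k=3 load=t3/5c comp=t2/9c wait=9 total=23
k=4 load=t4/3c comp=t3/4c wait=4 total=27
k=5 load=t5/2c comp=t4/4c wait=4 total=31
k=6 load=t6/8c comp=t5/6c wait=8 total=39
k=7 load=t7/4c comp=t6/2c wait=4 total=43
k=8 load=- comp=t7/6c wait=6 total=49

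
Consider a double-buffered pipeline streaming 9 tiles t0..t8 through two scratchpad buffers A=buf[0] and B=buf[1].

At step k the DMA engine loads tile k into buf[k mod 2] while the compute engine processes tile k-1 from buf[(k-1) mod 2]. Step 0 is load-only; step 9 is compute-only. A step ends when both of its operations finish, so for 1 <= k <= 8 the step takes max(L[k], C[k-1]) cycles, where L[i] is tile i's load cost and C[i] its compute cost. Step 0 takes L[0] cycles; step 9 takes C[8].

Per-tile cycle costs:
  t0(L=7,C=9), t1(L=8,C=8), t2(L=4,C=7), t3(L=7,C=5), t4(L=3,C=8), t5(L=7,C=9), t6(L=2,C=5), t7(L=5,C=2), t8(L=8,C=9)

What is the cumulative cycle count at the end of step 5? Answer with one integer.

[0] DMA t0→A (7c) ∥ CU idle ⇒ 7c, clock 7
[1] DMA t1→B (8c) ∥ CU A:t0 (9c) ⇒ 9c, clock 16
[2] DMA t2→A (4c) ∥ CU B:t1 (8c) ⇒ 8c, clock 24
[3] DMA t3→B (7c) ∥ CU A:t2 (7c) ⇒ 7c, clock 31
[4] DMA t4→A (3c) ∥ CU B:t3 (5c) ⇒ 5c, clock 36
[5] DMA t5→B (7c) ∥ CU A:t4 (8c) ⇒ 8c, clock 44
[6] DMA t6→A (2c) ∥ CU B:t5 (9c) ⇒ 9c, clock 53
[7] DMA t7→B (5c) ∥ CU A:t6 (5c) ⇒ 5c, clock 58
[8] DMA t8→A (8c) ∥ CU B:t7 (2c) ⇒ 8c, clock 66
[9] DMA idle ∥ CU A:t8 (9c) ⇒ 9c, clock 75

end_cycle[5] = 44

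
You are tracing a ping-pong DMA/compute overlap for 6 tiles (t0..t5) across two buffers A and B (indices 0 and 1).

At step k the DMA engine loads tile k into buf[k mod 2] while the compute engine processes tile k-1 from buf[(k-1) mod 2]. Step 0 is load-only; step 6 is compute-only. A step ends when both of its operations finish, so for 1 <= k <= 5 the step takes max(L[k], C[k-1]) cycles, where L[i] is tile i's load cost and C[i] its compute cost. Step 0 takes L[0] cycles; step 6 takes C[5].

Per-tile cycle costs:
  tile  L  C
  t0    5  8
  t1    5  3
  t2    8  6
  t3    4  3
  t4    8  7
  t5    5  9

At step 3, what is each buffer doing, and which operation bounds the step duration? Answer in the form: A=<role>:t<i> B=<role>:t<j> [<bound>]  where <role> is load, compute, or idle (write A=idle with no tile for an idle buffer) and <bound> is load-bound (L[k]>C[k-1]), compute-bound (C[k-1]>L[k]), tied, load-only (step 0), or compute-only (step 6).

step 0: L[0]=5 → dur=5, Σ=5 | A=load:t0 B=idle [load-only]
step 1: L[1]=5 C[0]=8 → dur=8, Σ=13 | A=compute:t0 B=load:t1 [compute-bound]
step 2: L[2]=8 C[1]=3 → dur=8, Σ=21 | A=load:t2 B=compute:t1 [load-bound]
step 3: L[3]=4 C[2]=6 → dur=6, Σ=27 | A=compute:t2 B=load:t3 [compute-bound]
step 4: L[4]=8 C[3]=3 → dur=8, Σ=35 | A=load:t4 B=compute:t3 [load-bound]
step 5: L[5]=5 C[4]=7 → dur=7, Σ=42 | A=compute:t4 B=load:t5 [compute-bound]
step 6: C[5]=9 → dur=9, Σ=51 | A=idle B=compute:t5 [compute-only]

step 3: A=compute:t2 B=load:t3 [compute-bound]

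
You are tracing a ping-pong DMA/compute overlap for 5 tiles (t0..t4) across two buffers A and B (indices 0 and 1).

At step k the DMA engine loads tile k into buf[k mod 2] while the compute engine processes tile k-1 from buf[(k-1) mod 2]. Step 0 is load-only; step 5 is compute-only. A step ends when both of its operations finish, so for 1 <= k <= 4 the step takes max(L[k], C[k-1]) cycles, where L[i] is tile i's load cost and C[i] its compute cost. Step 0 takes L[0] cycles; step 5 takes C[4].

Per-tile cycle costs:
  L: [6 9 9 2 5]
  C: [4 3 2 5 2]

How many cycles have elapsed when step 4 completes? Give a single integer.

[0] DMA t0→A (6c) ∥ CU idle ⇒ 6c, clock 6
[1] DMA t1→B (9c) ∥ CU A:t0 (4c) ⇒ 9c, clock 15
[2] DMA t2→A (9c) ∥ CU B:t1 (3c) ⇒ 9c, clock 24
[3] DMA t3→B (2c) ∥ CU A:t2 (2c) ⇒ 2c, clock 26
[4] DMA t4→A (5c) ∥ CU B:t3 (5c) ⇒ 5c, clock 31
[5] DMA idle ∥ CU A:t4 (2c) ⇒ 2c, clock 33

end_cycle[4] = 31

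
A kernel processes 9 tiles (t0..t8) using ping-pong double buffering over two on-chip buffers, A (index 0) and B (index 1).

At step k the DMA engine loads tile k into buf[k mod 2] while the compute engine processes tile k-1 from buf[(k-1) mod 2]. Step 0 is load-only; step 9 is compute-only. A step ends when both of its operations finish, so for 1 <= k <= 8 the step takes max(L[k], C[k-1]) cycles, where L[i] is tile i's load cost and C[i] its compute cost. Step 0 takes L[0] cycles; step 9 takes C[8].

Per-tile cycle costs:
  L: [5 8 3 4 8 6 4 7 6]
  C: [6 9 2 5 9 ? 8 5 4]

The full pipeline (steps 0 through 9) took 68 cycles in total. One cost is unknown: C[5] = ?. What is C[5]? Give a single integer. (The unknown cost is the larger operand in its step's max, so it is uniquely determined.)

C[5] = 7

step 0: dur = L[0]=5 = 5
step 1: dur = max(L[1]=8, C[0]=6) = 8
step 2: dur = max(L[2]=3, C[1]=9) = 9
step 3: dur = max(L[3]=4, C[2]=2) = 4
step 4: dur = max(L[4]=8, C[3]=5) = 8
step 5: dur = max(L[5]=6, C[4]=9) = 9
step 6: dur = max(L[6]=4, C[5]=?) = C[5]  (unknown; binding)
step 7: dur = max(L[7]=7, C[6]=8) = 8
step 8: dur = max(L[8]=6, C[7]=5) = 6
step 9: dur = C[8]=4 = 4
sum of known step durations = 61
dur[6] = total - known = 68 - 61 = 7
C[5] is the binding max in step 6, so C[5] = dur[6] = 7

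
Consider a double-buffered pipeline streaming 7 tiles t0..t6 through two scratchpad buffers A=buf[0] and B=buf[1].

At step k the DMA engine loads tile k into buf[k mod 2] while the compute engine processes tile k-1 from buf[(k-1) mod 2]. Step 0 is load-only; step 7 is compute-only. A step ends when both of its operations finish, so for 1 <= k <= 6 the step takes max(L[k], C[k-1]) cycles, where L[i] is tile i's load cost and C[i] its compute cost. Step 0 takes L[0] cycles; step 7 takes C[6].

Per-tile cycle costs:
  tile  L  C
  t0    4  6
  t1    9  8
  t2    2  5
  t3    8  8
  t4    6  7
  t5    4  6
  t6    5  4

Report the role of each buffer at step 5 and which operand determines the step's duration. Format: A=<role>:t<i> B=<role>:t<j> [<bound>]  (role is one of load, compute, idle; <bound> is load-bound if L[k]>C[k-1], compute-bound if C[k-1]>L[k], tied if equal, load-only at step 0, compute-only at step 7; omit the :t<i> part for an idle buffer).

step 0: L[0]=4 → dur=4, Σ=4 | A=load:t0 B=idle [load-only]
step 1: L[1]=9 C[0]=6 → dur=9, Σ=13 | A=compute:t0 B=load:t1 [load-bound]
step 2: L[2]=2 C[1]=8 → dur=8, Σ=21 | A=load:t2 B=compute:t1 [compute-bound]
step 3: L[3]=8 C[2]=5 → dur=8, Σ=29 | A=compute:t2 B=load:t3 [load-bound]
step 4: L[4]=6 C[3]=8 → dur=8, Σ=37 | A=load:t4 B=compute:t3 [compute-bound]
step 5: L[5]=4 C[4]=7 → dur=7, Σ=44 | A=compute:t4 B=load:t5 [compute-bound]
step 6: L[6]=5 C[5]=6 → dur=6, Σ=50 | A=load:t6 B=compute:t5 [compute-bound]
step 7: C[6]=4 → dur=4, Σ=54 | A=compute:t6 B=idle [compute-only]

step 5: A=compute:t4 B=load:t5 [compute-bound]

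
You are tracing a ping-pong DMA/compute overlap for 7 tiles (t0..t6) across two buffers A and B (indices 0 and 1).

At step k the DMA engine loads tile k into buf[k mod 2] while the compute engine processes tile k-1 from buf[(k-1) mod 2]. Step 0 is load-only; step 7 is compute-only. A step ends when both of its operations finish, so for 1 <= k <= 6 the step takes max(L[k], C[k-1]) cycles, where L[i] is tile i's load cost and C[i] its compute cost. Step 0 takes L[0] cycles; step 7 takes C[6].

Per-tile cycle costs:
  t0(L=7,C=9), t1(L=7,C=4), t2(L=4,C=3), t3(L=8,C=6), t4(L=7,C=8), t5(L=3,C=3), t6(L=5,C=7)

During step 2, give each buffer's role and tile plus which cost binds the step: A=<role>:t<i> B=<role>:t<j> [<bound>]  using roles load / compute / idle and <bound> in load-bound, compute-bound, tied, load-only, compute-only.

[0] DMA t0→A (7c) ∥ CU idle ⇒ 7c, clock 7
[1] DMA t1→B (7c) ∥ CU A:t0 (9c) ⇒ 9c, clock 16
[2] DMA t2→A (4c) ∥ CU B:t1 (4c) ⇒ 4c, clock 20
[3] DMA t3→B (8c) ∥ CU A:t2 (3c) ⇒ 8c, clock 28
[4] DMA t4→A (7c) ∥ CU B:t3 (6c) ⇒ 7c, clock 35
[5] DMA t5→B (3c) ∥ CU A:t4 (8c) ⇒ 8c, clock 43
[6] DMA t6→A (5c) ∥ CU B:t5 (3c) ⇒ 5c, clock 48
[7] DMA idle ∥ CU A:t6 (7c) ⇒ 7c, clock 55

step 2: A=load:t2 B=compute:t1 [tied]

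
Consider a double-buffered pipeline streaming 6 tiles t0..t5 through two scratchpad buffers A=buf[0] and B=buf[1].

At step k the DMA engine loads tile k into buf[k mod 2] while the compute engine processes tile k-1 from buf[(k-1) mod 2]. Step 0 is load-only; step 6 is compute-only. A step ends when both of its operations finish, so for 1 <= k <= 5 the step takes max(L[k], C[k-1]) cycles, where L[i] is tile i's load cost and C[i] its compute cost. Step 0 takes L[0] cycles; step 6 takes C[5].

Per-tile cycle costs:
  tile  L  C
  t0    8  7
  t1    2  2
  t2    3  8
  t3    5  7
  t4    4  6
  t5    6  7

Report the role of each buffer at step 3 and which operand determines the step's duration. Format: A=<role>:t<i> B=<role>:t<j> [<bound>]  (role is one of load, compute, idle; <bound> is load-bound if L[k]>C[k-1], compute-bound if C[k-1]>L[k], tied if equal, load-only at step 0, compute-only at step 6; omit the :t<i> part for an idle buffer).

step 3: A=compute:t2 B=load:t3 [compute-bound]

  0. 8=8c; end=8; A:t0 B:-
  1. max(2,7)=7c; end=15; A:t0 B:t1
  2. max(3,2)=3c; end=18; A:t2 B:t1
  3. max(5,8)=8c; end=26; A:t2 B:t3
  4. max(4,7)=7c; end=33; A:t4 B:t3
  5. max(6,6)=6c; end=39; A:t4 B:t5
  6. 7=7c; end=46; A:t4 B:t5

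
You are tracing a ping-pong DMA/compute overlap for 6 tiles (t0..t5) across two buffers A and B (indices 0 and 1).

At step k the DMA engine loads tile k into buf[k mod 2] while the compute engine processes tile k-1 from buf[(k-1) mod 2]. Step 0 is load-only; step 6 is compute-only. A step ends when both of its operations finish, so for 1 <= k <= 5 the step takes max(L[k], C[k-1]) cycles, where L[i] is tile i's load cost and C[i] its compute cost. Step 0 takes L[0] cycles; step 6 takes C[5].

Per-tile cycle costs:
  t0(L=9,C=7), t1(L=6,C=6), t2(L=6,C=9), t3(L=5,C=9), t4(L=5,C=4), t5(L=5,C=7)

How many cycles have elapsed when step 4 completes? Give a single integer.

  0. 9=9c; end=9; A:t0 B:-
  1. max(6,7)=7c; end=16; A:t0 B:t1
  2. max(6,6)=6c; end=22; A:t2 B:t1
  3. max(5,9)=9c; end=31; A:t2 B:t3
  4. max(5,9)=9c; end=40; A:t4 B:t3
  5. max(5,4)=5c; end=45; A:t4 B:t5
  6. 7=7c; end=52; A:t4 B:t5

end_cycle[4] = 40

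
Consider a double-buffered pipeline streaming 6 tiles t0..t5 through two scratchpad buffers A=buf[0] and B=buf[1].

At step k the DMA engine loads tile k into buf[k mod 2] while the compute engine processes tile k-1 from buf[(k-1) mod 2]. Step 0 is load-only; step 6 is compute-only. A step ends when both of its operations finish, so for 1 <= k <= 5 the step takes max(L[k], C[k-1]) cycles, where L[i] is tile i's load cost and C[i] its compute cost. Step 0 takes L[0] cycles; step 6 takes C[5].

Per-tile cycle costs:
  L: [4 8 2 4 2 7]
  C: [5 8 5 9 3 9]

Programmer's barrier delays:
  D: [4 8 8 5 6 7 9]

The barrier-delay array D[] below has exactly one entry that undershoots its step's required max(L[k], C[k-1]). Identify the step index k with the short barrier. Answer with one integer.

k=0 barrier L[0]=4→4c, D[0]=4 ok
k=1 barrier max(L[1]=8,C[0]=5)→8c, D[1]=8 ok
k=2 barrier max(L[2]=2,C[1]=8)→8c, D[2]=8 ok
k=3 barrier max(L[3]=4,C[2]=5)→5c, D[3]=5 ok
k=4 barrier max(L[4]=2,C[3]=9)→9c, D[4]=6 SHORT
k=5 barrier max(L[5]=7,C[4]=3)→7c, D[5]=7 ok
k=6 barrier C[5]=9→9c, D[6]=9 ok

hazard at step 4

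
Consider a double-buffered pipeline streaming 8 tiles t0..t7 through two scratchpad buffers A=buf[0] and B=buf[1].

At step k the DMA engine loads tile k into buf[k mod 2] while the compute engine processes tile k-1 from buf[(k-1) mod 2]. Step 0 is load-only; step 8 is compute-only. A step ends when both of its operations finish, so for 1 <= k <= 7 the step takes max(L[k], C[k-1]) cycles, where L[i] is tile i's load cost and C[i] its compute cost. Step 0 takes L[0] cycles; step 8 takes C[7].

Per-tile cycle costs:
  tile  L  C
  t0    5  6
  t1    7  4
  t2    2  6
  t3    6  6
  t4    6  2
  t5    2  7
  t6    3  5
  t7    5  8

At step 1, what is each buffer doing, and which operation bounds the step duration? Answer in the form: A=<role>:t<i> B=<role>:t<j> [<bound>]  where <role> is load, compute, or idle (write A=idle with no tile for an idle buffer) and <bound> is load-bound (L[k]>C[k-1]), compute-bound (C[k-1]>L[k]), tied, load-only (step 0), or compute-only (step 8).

step 0: L[0]=5 → dur=5, Σ=5 | A=load:t0 B=idle [load-only]
step 1: L[1]=7 C[0]=6 → dur=7, Σ=12 | A=compute:t0 B=load:t1 [load-bound]
step 2: L[2]=2 C[1]=4 → dur=4, Σ=16 | A=load:t2 B=compute:t1 [compute-bound]
step 3: L[3]=6 C[2]=6 → dur=6, Σ=22 | A=compute:t2 B=load:t3 [tied]
step 4: L[4]=6 C[3]=6 → dur=6, Σ=28 | A=load:t4 B=compute:t3 [tied]
step 5: L[5]=2 C[4]=2 → dur=2, Σ=30 | A=compute:t4 B=load:t5 [tied]
step 6: L[6]=3 C[5]=7 → dur=7, Σ=37 | A=load:t6 B=compute:t5 [compute-bound]
step 7: L[7]=5 C[6]=5 → dur=5, Σ=42 | A=compute:t6 B=load:t7 [tied]
step 8: C[7]=8 → dur=8, Σ=50 | A=idle B=compute:t7 [compute-only]

step 1: A=compute:t0 B=load:t1 [load-bound]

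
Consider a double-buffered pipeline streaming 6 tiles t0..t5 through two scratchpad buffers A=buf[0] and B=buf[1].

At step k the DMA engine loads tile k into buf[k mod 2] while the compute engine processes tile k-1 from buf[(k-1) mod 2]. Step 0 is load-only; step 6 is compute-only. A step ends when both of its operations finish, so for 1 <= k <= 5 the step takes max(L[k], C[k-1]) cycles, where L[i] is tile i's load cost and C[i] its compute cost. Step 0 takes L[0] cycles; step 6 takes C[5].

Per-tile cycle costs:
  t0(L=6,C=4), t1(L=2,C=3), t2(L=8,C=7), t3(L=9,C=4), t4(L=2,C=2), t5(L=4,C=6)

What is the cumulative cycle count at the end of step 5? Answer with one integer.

step 0: L[0]=6 → dur=6, Σ=6 | A=load:t0 B=idle [load-only]
step 1: L[1]=2 C[0]=4 → dur=4, Σ=10 | A=compute:t0 B=load:t1 [compute-bound]
step 2: L[2]=8 C[1]=3 → dur=8, Σ=18 | A=load:t2 B=compute:t1 [load-bound]
step 3: L[3]=9 C[2]=7 → dur=9, Σ=27 | A=compute:t2 B=load:t3 [load-bound]
step 4: L[4]=2 C[3]=4 → dur=4, Σ=31 | A=load:t4 B=compute:t3 [compute-bound]
step 5: L[5]=4 C[4]=2 → dur=4, Σ=35 | A=compute:t4 B=load:t5 [load-bound]
step 6: C[5]=6 → dur=6, Σ=41 | A=idle B=compute:t5 [compute-only]

end_cycle[5] = 35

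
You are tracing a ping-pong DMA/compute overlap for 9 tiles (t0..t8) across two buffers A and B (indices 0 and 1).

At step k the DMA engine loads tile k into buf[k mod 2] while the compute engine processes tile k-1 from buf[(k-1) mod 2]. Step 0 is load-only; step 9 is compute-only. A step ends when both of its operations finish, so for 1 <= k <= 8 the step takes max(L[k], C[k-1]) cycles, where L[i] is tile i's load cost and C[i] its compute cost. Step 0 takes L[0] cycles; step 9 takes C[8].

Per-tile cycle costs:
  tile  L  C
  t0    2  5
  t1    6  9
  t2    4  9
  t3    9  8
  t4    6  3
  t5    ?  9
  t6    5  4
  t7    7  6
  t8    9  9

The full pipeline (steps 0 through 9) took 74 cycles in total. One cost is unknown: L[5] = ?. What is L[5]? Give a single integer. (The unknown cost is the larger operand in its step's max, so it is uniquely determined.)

step 0 | dur = L[0]=2 = 2
step 1 | dur = max(L[1]=6, C[0]=5) = 6
step 2 | dur = max(L[2]=4, C[1]=9) = 9
step 3 | dur = max(L[3]=9, C[2]=9) = 9
step 4 | dur = max(L[4]=6, C[3]=8) = 8
step 5 | dur = max(L[5]=?, C[4]=3) = L[5]  (unknown; binding)
step 6 | dur = max(L[6]=5, C[5]=9) = 9
step 7 | dur = max(L[7]=7, C[6]=4) = 7
step 8 | dur = max(L[8]=9, C[7]=6) = 9
step 9 | dur = C[8]=9 = 9
sum of known step durations = 68
dur[5] = total - known = 74 - 68 = 6
L[5] is the binding max in step 5, so L[5] = dur[5] = 6

L[5] = 6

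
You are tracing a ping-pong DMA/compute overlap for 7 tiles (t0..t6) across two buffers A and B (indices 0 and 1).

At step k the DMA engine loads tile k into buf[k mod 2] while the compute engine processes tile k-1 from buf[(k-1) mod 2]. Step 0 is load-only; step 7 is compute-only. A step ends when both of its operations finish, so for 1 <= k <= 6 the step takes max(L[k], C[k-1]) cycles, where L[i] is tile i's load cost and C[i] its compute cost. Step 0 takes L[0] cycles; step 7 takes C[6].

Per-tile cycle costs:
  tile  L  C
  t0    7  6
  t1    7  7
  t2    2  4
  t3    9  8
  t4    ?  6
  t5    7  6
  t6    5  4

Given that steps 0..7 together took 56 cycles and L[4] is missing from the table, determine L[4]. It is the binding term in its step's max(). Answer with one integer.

step 0 = dur = L[0]=7 = 7
step 1 = dur = max(L[1]=7, C[0]=6) = 7
step 2 = dur = max(L[2]=2, C[1]=7) = 7
step 3 = dur = max(L[3]=9, C[2]=4) = 9
step 4 = dur = max(L[4]=?, C[3]=8) = L[4]  (unknown; binding)
step 5 = dur = max(L[5]=7, C[4]=6) = 7
step 6 = dur = max(L[6]=5, C[5]=6) = 6
step 7 = dur = C[6]=4 = 4
sum of known step durations = 47
dur[4] = total - known = 56 - 47 = 9
L[4] is the binding max in step 4, so L[4] = dur[4] = 9

L[4] = 9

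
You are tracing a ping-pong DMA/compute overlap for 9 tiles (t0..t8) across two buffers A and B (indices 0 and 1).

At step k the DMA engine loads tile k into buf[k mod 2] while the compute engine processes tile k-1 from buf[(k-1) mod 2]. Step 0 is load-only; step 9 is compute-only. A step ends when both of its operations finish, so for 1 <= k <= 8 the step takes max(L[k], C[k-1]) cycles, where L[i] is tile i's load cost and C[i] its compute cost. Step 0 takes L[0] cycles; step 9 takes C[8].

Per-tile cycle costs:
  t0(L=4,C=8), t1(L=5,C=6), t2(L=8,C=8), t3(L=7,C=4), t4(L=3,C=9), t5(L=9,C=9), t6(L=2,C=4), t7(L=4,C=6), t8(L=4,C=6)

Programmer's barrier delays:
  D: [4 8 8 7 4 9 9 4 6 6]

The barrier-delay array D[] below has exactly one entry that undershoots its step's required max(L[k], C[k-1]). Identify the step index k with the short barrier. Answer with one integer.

hazard at step 3

step 0: need L[0]=4 = 4; D[0]=4 ok
step 1: need max(L[1]=5,C[0]=8) = 8; D[1]=8 ok
step 2: need max(L[2]=8,C[1]=6) = 8; D[2]=8 ok
step 3: need max(L[3]=7,C[2]=8) = 8; D[3]=7 SHORT
step 4: need max(L[4]=3,C[3]=4) = 4; D[4]=4 ok
step 5: need max(L[5]=9,C[4]=9) = 9; D[5]=9 ok
step 6: need max(L[6]=2,C[5]=9) = 9; D[6]=9 ok
step 7: need max(L[7]=4,C[6]=4) = 4; D[7]=4 ok
step 8: need max(L[8]=4,C[7]=6) = 6; D[8]=6 ok
step 9: need C[8]=6 = 6; D[9]=6 ok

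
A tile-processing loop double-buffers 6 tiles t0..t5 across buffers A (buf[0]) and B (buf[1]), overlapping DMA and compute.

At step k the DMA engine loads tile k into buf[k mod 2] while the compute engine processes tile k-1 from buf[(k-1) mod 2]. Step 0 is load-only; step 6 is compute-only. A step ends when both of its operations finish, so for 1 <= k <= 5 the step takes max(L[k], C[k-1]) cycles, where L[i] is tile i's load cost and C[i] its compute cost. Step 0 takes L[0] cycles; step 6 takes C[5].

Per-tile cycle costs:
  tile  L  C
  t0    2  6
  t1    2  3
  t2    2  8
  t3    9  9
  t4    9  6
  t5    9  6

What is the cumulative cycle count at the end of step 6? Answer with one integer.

k=0 load=t0/2c comp=- wait=2 total=2
k=1 load=t1/2c comp=t0/6c wait=6 total=8
k=2 load=t2/2c comp=t1/3c wait=3 total=11
k=3 load=t3/9c comp=t2/8c wait=9 total=20
k=4 load=t4/9c comp=t3/9c wait=9 total=29
k=5 load=t5/9c comp=t4/6c wait=9 total=38
k=6 load=- comp=t5/6c wait=6 total=44

end_cycle[6] = 44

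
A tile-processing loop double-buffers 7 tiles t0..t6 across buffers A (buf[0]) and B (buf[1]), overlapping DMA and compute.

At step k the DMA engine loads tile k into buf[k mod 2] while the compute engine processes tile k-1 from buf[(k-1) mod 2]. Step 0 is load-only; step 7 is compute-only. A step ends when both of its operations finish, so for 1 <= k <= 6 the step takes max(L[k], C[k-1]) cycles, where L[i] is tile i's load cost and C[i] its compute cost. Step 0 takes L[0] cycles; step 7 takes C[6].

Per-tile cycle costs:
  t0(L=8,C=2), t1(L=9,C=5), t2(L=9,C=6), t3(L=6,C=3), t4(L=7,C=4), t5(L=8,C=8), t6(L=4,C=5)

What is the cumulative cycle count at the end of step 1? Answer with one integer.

[0] DMA t0→A (8c) ∥ CU idle ⇒ 8c, clock 8
[1] DMA t1→B (9c) ∥ CU A:t0 (2c) ⇒ 9c, clock 17
[2] DMA t2→A (9c) ∥ CU B:t1 (5c) ⇒ 9c, clock 26
[3] DMA t3→B (6c) ∥ CU A:t2 (6c) ⇒ 6c, clock 32
[4] DMA t4→A (7c) ∥ CU B:t3 (3c) ⇒ 7c, clock 39
[5] DMA t5→B (8c) ∥ CU A:t4 (4c) ⇒ 8c, clock 47
[6] DMA t6→A (4c) ∥ CU B:t5 (8c) ⇒ 8c, clock 55
[7] DMA idle ∥ CU A:t6 (5c) ⇒ 5c, clock 60

end_cycle[1] = 17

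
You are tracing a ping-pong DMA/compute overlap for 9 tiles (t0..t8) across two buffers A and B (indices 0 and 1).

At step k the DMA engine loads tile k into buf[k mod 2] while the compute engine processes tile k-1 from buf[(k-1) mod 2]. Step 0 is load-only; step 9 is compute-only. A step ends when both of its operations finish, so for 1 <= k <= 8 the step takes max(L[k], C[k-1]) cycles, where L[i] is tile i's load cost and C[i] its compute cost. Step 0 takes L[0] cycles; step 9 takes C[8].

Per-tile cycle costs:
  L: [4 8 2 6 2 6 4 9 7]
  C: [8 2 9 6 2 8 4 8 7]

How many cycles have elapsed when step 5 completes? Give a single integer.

end_cycle[5] = 35

k=0 load=t0/4c comp=- wait=4 total=4
k=1 load=t1/8c comp=t0/8c wait=8 total=12
k=2 load=t2/2c comp=t1/2c wait=2 total=14
k=3 load=t3/6c comp=t2/9c wait=9 total=23
k=4 load=t4/2c comp=t3/6c wait=6 total=29
k=5 load=t5/6c comp=t4/2c wait=6 total=35
k=6 load=t6/4c comp=t5/8c wait=8 total=43
k=7 load=t7/9c comp=t6/4c wait=9 total=52
k=8 load=t8/7c comp=t7/8c wait=8 total=60
k=9 load=- comp=t8/7c wait=7 total=67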